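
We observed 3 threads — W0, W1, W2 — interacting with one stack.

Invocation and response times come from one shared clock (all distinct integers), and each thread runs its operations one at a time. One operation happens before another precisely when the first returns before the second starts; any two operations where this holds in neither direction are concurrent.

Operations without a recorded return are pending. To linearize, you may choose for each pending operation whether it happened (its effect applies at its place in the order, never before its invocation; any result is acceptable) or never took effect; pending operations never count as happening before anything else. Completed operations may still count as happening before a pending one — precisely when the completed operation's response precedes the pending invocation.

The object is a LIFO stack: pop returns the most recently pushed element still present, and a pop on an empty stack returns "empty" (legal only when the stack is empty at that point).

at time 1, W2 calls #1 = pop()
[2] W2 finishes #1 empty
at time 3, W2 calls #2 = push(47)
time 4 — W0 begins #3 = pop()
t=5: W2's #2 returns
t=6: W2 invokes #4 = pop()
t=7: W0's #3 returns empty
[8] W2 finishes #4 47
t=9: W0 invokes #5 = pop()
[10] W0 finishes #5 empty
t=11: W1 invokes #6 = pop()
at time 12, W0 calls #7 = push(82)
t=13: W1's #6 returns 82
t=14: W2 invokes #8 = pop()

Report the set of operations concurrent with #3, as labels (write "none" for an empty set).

#2, #4

overlap test against #3 [4,7]: concurrent iff the interval meets 4..7
#1 [1,2]: before
#2 [3,5]: concurrent
#4 [6,8]: concurrent
#5 [9,10]: after
#6 [11,13]: after
#7 [12,…): after
#8 [14,…): after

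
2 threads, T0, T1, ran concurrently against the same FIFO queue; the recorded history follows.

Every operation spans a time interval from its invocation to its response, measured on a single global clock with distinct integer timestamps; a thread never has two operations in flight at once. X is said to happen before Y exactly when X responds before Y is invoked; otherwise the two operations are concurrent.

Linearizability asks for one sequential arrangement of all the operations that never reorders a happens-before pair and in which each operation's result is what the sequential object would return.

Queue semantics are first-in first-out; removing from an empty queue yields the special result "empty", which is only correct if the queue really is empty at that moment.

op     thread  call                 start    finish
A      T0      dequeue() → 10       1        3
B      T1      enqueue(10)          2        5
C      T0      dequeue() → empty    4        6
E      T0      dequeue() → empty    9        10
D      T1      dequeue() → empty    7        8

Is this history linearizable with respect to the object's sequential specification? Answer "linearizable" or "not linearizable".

one valid linearization: B, A, C, D, E
step 1: B enqueue(10) — queue <10>
step 2: A dequeue() → 10 — queue <>
step 3: C dequeue() → empty — queue <>
step 4: D dequeue() → empty — queue <>
step 5: E dequeue() → empty — queue <>

linearizable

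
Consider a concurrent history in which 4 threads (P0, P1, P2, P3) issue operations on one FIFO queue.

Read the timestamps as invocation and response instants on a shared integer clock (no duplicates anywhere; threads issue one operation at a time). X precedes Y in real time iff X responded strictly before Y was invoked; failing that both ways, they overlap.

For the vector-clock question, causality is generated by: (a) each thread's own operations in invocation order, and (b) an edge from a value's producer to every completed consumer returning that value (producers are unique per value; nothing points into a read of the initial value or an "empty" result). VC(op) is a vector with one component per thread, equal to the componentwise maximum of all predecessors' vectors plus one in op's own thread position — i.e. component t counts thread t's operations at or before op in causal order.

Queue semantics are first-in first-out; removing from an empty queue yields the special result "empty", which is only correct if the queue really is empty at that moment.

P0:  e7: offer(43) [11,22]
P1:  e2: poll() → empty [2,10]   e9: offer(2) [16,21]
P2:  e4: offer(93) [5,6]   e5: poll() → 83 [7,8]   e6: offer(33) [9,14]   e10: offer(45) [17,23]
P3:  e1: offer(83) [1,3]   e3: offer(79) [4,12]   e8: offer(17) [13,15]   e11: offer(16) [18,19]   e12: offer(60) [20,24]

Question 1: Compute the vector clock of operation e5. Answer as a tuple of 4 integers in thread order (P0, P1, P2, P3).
Answer: (0, 0, 2, 1)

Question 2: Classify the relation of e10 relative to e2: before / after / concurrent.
Answer: after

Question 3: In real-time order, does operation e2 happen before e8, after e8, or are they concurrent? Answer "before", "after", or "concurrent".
Answer: before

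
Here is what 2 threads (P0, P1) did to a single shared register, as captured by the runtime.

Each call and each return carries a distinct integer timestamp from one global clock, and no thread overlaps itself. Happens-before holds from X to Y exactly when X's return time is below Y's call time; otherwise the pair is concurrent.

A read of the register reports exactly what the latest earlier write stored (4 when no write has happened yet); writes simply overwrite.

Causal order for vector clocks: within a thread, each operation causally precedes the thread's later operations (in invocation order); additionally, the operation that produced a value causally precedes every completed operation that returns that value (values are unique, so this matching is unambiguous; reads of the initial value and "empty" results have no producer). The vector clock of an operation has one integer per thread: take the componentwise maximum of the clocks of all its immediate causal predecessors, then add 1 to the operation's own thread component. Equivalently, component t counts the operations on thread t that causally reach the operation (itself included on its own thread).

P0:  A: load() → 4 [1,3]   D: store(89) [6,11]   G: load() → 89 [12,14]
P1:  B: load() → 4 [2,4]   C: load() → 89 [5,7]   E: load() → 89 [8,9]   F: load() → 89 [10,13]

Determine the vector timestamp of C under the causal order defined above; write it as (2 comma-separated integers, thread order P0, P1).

(2, 2)

B (invocation 2): nothing precedes it; P1's component alone gives (0, 1)
A (invocation 1): nothing precedes it; P0's component alone gives (1, 0)
from VC(A)=(1, 0), D (invoked 6) maxes components and bumps P0 → (2, 0)
from VC(D)=(2, 0), G (invoked 12) maxes components and bumps P0 → (3, 0)
from VC(B)=(0, 1), VC(D)=(2, 0), C (invoked 5) maxes components and bumps P1 → (2, 2)
from VC(C)=(2, 2), VC(D)=(2, 0), E (invoked 8) maxes components and bumps P1 → (2, 3)
from VC(D)=(2, 0), VC(E)=(2, 3), F (invoked 10) maxes components and bumps P1 → (2, 4)
target: VC(C) = (2, 2)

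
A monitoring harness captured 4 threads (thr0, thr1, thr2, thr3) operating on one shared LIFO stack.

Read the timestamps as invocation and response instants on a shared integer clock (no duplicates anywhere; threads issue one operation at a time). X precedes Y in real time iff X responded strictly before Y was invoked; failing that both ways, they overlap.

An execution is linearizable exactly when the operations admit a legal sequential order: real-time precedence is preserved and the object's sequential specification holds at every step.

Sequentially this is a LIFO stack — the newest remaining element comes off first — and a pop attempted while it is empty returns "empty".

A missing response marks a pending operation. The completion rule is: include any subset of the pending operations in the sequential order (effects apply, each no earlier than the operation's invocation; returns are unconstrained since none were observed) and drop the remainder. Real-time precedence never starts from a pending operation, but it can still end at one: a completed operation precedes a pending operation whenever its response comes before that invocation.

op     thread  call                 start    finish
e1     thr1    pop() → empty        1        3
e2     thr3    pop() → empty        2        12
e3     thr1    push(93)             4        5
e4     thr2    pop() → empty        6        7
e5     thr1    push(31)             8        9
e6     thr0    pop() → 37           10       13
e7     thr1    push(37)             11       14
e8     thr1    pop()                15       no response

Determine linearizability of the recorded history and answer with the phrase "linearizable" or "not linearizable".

prefix check: 1..11 passes, 1..12 fails once e2's time-12 response joins
real-time-consistent orders of the 5 completed operations: 5 — all fail the LIFO stack replay
no completion choice of the 2 pending operations (e6, e7) rescues it — every subset was tried
one such order, e1, e2, e3, e4, e5 (pending dropped), breaks at step 4 where e4 pop() → empty is illegal
one such order, e1, e3, e2, e4, e5 (pending dropped), breaks at step 3 where e2 pop() → empty is illegal

not linearizable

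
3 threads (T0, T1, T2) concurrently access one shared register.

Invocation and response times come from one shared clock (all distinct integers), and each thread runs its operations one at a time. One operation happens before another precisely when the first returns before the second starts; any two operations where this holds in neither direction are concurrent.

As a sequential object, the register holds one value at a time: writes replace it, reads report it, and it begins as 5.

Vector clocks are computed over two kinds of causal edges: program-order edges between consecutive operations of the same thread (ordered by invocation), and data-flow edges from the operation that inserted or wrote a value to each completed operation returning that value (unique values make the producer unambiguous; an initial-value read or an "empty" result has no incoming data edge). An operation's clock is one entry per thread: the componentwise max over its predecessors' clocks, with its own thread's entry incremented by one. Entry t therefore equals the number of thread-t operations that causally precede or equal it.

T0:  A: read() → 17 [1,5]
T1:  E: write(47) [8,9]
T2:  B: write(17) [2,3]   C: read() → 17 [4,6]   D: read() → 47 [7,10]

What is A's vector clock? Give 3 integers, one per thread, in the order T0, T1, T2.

(1, 0, 1)

B (invocation 2): nothing precedes it; T2's component alone gives (0, 0, 1)
E (invocation 8): nothing precedes it; T1's component alone gives (0, 1, 0)
from VC(B)=(0, 0, 1), C (invoked 4) maxes components and bumps T2 → (0, 0, 2)
from VC(B)=(0, 0, 1), A (invoked 1) maxes components and bumps T0 → (1, 0, 1)
from VC(C)=(0, 0, 2), VC(E)=(0, 1, 0), D (invoked 7) maxes components and bumps T2 → (0, 1, 3)
target: VC(A) = (1, 0, 1)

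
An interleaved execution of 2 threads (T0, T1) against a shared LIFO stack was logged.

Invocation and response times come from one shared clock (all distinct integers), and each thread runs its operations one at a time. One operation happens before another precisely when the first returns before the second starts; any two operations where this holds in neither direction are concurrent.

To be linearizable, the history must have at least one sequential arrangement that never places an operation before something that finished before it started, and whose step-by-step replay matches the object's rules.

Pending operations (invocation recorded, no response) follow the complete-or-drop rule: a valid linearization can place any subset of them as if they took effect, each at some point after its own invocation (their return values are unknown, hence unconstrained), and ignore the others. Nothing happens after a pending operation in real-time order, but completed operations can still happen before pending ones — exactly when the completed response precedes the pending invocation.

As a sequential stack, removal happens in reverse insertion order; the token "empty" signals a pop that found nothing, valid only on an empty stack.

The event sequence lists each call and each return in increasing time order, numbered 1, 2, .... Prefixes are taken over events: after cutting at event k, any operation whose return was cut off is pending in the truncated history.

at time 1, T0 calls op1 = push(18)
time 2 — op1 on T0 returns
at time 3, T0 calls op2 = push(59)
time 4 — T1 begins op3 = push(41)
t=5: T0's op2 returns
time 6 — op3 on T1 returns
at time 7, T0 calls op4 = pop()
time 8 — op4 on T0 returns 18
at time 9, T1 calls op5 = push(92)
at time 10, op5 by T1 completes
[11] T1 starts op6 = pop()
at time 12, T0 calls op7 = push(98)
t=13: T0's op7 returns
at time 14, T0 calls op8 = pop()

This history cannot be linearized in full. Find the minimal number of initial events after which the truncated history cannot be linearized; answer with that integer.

8

one valid order for events 1..7 is op1, op2, op3:
step 1: op1 push(18) — stack <18>
step 2: op2 push(59) — stack <18,59>
step 3: op3 push(41) — stack <18,59,41>
at event 8 (op4's time-8 response) nothing linearizes any more
e.g. op1, op2, op3, op4: illegal at step 4, since op4 pop() → 18 cannot apply there
e.g. op1, op3, op2, op4: illegal at step 4, since op4 pop() → 18 cannot apply there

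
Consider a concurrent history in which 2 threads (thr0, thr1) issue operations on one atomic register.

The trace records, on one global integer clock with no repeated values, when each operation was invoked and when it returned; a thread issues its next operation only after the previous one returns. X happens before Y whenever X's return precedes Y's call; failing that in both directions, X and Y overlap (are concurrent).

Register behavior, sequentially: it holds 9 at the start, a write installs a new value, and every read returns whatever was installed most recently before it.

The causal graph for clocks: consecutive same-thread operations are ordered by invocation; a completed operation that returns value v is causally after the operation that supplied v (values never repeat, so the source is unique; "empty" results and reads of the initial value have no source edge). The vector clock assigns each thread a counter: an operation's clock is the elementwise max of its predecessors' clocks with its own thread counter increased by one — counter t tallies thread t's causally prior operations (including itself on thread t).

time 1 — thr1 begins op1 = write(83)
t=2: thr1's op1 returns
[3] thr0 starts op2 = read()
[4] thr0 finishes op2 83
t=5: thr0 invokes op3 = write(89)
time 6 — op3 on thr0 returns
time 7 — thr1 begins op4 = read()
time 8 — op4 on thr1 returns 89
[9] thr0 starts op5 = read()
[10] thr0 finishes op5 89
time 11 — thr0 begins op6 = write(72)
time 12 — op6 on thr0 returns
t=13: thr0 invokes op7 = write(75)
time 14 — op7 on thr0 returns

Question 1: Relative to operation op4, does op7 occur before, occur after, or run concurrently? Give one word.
op7 spans [13,14], op4 spans [7,8]
resp(op4)=8 < inv(op7)=13

after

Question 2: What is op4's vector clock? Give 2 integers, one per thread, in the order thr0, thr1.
op1 (invocation 1): nothing precedes it; thr1's component alone gives (0, 1)
invoked at 3, op2 merges VC(op1)=(0, 1) and bumps thr0's slot → (1, 1)
invoked at 5, op3 merges VC(op2)=(1, 1) and bumps thr0's slot → (2, 1)
invoked at 7, op4 merges VC(op1)=(0, 1), VC(op3)=(2, 1) and bumps thr1's slot → (2, 2)
invoked at 9, op5 merges VC(op3)=(2, 1) and bumps thr0's slot → (3, 1)
invoked at 11, op6 merges VC(op5)=(3, 1) and bumps thr0's slot → (4, 1)
invoked at 13, op7 merges VC(op6)=(4, 1) and bumps thr0's slot → (5, 1)
target: VC(op4) = (2, 2)

(2, 2)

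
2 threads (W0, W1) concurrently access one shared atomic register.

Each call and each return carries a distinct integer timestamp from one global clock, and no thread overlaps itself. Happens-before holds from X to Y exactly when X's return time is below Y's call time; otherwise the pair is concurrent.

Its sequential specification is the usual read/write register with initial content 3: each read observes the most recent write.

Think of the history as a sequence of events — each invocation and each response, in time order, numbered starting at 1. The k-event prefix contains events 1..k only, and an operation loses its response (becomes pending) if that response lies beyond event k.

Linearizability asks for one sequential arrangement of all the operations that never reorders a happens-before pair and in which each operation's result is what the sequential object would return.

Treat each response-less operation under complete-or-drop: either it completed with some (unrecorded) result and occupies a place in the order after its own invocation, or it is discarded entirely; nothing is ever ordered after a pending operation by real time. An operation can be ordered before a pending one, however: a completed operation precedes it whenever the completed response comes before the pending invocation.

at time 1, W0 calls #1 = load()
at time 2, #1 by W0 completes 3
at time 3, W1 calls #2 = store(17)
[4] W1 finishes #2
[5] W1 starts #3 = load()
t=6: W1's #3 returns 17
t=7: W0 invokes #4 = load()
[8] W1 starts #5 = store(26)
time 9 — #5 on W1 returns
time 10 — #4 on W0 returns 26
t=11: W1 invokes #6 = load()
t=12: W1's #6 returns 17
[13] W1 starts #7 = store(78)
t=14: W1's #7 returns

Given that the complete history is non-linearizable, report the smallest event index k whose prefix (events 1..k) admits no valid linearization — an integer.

events 1..11 are linearizable; a witness order is #1, #2, #3, #5, #4:
after step 1 (#1 load() → 3): value 3
after step 2 (#2 store(17)): value 17
after step 3 (#3 load() → 17): value 17
after step 4 (#5 store(26)): value 26
after step 5 (#4 load() → 26): value 26
adding event 12 (#6 responds at 12) leaves no legal real-time order
take #1, #2, #3, #4, #5, #6: step 4 already fails, because #4 load() → 26 cannot occur there
take #1, #2, #3, #5, #4, #6: step 6 already fails, because #6 load() → 17 cannot occur there

12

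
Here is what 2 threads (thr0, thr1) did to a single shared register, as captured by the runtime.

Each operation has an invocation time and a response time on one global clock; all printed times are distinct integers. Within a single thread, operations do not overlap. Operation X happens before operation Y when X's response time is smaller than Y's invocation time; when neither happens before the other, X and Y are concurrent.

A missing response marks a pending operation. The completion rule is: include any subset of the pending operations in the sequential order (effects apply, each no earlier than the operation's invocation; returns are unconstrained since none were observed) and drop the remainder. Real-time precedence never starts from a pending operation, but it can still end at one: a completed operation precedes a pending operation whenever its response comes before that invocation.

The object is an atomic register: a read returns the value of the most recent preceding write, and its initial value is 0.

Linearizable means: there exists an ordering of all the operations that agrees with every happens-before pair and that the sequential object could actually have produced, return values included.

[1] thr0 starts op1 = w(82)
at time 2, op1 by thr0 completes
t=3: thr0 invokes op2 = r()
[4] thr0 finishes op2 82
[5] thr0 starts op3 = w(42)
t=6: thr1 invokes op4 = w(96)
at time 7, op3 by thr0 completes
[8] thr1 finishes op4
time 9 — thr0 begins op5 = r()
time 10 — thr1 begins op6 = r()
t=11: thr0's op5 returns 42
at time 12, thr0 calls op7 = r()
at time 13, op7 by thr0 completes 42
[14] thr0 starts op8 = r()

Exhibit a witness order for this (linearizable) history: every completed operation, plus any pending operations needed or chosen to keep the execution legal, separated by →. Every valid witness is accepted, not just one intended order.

op1 → op2 → op4 → op3 → op5 → op6 → op7

1. op1 w(82), leaving value 82
2. op2 r() → 82, leaving value 82
3. op4 w(96), leaving value 96
4. op3 w(42), leaving value 42
5. op5 r() → 42, leaving value 42
6. op6 r() (pending, included), leaving value 42
7. op7 r() → 42, leaving value 42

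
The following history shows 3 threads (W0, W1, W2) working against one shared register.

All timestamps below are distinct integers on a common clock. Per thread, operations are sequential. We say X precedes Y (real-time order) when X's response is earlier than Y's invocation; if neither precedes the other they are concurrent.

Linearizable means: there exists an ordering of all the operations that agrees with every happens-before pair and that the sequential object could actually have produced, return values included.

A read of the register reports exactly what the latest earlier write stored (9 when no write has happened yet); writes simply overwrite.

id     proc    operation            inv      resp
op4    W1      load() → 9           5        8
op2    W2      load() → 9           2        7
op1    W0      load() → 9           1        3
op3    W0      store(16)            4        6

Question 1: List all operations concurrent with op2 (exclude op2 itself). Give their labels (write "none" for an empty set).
concurrent with op2 ([2,7]): every op whose interval crosses 2..7
op1 [1,3]: concurrent
op3 [4,6]: concurrent
op4 [5,8]: concurrent

op1, op3, op4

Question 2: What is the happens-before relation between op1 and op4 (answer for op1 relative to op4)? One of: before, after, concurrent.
op1 spans [1,3], op4 spans [5,8]
resp(op1)=3 < inv(op4)=5

before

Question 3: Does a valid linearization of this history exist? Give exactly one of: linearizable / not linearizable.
one valid linearization: op1, op2, op4, op3
step 1: op1 load() → 9 — value 9
step 2: op2 load() → 9 — value 9
step 3: op4 load() → 9 — value 9
step 4: op3 store(16) — value 16

linearizable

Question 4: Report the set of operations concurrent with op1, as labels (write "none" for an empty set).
op1 spans [1,3]; an op avoiding the whole window 1..3 is ordered, any other is concurrent
op2 [2,7]: concurrent
op3 [4,6]: after
op4 [5,8]: after

op2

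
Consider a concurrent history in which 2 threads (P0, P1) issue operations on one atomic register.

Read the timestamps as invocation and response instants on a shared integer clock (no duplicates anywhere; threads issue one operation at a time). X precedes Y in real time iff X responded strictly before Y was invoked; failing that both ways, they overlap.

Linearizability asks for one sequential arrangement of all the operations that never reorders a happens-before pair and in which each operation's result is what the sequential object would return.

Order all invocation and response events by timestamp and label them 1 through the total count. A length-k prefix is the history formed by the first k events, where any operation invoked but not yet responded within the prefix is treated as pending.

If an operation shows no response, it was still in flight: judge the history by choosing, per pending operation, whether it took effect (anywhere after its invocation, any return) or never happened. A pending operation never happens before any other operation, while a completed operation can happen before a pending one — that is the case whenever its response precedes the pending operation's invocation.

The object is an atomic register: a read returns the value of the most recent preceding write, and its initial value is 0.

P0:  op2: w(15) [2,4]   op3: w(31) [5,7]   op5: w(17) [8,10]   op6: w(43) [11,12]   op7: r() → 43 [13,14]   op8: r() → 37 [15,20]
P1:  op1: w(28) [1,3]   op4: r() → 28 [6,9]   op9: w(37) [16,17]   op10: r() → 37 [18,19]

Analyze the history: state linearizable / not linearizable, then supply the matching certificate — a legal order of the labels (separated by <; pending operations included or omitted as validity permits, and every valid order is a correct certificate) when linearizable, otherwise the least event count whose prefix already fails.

1. op2 w(15), leaving value 15
2. op1 w(28), leaving value 28
3. op4 r() → 28, leaving value 28
4. op3 w(31), leaving value 31
5. op5 w(17), leaving value 17
6. op6 w(43), leaving value 43
7. op7 r() → 43, leaving value 43
8. op9 w(37), leaving value 37
9. op8 r() → 37, leaving value 37
10. op10 r() → 37, leaving value 37

linearizable — witness: op2 < op1 < op4 < op3 < op5 < op6 < op7 < op9 < op8 < op10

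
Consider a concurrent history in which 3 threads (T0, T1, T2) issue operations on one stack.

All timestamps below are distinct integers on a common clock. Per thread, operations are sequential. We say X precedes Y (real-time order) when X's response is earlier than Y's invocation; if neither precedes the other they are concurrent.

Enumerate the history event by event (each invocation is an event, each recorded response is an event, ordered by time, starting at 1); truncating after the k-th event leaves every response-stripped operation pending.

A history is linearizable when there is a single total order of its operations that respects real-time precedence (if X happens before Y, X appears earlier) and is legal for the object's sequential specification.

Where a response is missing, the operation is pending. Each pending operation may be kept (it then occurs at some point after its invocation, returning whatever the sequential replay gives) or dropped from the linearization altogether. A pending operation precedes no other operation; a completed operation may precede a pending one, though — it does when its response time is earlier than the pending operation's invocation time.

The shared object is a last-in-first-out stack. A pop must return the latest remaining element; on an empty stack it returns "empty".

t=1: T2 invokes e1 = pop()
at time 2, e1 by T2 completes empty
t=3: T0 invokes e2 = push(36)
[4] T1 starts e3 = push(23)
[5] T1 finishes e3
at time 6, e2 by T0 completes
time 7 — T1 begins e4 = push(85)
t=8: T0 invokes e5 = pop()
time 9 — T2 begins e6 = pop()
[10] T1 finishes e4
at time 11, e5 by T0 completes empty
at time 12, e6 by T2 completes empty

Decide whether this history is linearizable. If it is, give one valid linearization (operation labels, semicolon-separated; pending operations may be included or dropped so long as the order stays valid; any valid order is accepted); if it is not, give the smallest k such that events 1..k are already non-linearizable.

not linearizable — minimal violating prefix: 11 events

prefix check: 1..10 passes, 1..11 fails once e5's time-11 response joins
all 4 real-time-respecting orders fail — 5 completed stack operations, no legal replay
including or dropping the 1 pending operation (e6) in any combination fails
sample order e1, e2, e3, e4, e5 (pending dropped) stalls at step 5 — e5 pop() → empty has no legal effect
sample order e1, e2, e3, e5, e4 (pending dropped) stalls at step 4 — e5 pop() → empty has no legal effect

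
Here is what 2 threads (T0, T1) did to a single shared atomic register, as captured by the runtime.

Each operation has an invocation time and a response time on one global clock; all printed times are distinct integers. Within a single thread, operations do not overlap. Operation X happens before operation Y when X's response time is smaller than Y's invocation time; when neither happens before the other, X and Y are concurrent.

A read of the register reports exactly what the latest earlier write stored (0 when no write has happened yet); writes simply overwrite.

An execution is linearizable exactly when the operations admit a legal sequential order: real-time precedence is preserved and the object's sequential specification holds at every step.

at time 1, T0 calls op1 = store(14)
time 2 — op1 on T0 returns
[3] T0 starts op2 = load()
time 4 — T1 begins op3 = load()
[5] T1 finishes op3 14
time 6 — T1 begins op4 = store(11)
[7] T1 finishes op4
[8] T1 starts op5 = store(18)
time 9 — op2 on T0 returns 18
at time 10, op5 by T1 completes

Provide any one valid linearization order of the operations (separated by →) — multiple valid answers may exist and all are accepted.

after step 1 (op1 store(14)): value 14
after step 2 (op3 load() → 14): value 14
after step 3 (op4 store(11)): value 11
after step 4 (op5 store(18)): value 18
after step 5 (op2 load() → 18): value 18

op1 → op3 → op4 → op5 → op2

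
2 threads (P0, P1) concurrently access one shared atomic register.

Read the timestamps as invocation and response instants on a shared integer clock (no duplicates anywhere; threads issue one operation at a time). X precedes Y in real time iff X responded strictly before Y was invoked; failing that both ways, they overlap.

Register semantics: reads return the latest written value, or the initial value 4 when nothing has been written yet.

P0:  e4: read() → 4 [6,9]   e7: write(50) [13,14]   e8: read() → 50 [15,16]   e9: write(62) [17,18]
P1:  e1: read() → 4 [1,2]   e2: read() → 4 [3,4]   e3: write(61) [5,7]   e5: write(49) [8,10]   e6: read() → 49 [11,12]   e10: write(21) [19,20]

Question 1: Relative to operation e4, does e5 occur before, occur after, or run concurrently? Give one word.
e5 spans [8,10], e4 spans [6,9]
the intervals overlap in both directions

concurrent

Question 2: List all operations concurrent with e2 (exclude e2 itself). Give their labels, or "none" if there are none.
e2 runs from 3 to 4; window-overlapping ops are concurrent
e1 [1,2]: before
e3 [5,7]: after
e4 [6,9]: after
e5 [8,10]: after
e6 [11,12]: after
e7 [13,14]: after
e8 [15,16]: after
e9 [17,18]: after
e10 [19,20]: after

none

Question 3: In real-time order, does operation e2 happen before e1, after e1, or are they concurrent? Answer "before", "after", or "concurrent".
e2 spans [3,4], e1 spans [1,2]
resp(e1)=2 < inv(e2)=3

after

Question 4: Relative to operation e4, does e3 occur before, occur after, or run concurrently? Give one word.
e3 spans [5,7], e4 spans [6,9]
the intervals overlap in both directions

concurrent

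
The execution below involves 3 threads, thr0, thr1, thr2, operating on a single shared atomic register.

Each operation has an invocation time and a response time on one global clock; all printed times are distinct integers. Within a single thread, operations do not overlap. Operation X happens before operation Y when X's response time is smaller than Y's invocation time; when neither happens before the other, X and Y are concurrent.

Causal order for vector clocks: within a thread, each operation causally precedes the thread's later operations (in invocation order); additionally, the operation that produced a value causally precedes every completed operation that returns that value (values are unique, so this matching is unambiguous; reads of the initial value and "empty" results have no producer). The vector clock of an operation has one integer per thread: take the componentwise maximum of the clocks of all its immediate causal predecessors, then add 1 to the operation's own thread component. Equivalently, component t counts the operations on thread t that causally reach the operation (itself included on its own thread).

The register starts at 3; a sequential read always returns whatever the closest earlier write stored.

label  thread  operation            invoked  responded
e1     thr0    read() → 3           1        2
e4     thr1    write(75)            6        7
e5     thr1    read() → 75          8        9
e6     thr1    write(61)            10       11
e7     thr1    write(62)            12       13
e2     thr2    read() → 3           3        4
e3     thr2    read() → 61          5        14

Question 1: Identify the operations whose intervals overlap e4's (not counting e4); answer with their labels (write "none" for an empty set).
e3

e4 spans [6,7]: anything still running between times 6 and 7 counts as concurrent
e1 [1,2]: before
e2 [3,4]: before
e3 [5,14]: concurrent
e5 [8,9]: after
e6 [10,11]: after
e7 [12,13]: after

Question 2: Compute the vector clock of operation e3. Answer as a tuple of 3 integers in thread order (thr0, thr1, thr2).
(0, 3, 2)

no predecessors for e2 (invoked 3): thr2 increments from zero → (0, 0, 1)
no predecessors for e4 (invoked 6): thr1 increments from zero → (0, 1, 0)
no predecessors for e1 (invoked 1): thr0 increments from zero → (1, 0, 0)
merge at e5 (invoked 8): VC(e4)=(0, 1, 0), own-thread bump on thr1 → (0, 2, 0)
merge at e6 (invoked 10): VC(e5)=(0, 2, 0), own-thread bump on thr1 → (0, 3, 0)
merge at e7 (invoked 12): VC(e6)=(0, 3, 0), own-thread bump on thr1 → (0, 4, 0)
merge at e3 (invoked 5): VC(e2)=(0, 0, 1), VC(e6)=(0, 3, 0), own-thread bump on thr2 → (0, 3, 2)
target: VC(e3) = (0, 3, 2)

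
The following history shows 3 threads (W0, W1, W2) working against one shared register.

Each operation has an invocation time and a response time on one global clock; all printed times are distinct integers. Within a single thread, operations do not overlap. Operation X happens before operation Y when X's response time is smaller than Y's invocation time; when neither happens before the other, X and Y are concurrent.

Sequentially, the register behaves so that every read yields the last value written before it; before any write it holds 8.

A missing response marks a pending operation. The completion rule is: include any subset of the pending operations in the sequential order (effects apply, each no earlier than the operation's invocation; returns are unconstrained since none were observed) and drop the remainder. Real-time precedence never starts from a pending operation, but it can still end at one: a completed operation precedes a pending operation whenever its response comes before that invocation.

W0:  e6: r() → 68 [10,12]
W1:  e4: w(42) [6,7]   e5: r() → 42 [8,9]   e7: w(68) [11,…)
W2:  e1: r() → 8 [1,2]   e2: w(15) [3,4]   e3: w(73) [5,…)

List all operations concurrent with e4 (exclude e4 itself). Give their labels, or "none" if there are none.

e4 runs from 6 to 7; window-overlapping ops are concurrent
e1 [1,2]: before
e2 [3,4]: before
e3 [5,…): concurrent
e5 [8,9]: after
e6 [10,12]: after
e7 [11,…): after

e3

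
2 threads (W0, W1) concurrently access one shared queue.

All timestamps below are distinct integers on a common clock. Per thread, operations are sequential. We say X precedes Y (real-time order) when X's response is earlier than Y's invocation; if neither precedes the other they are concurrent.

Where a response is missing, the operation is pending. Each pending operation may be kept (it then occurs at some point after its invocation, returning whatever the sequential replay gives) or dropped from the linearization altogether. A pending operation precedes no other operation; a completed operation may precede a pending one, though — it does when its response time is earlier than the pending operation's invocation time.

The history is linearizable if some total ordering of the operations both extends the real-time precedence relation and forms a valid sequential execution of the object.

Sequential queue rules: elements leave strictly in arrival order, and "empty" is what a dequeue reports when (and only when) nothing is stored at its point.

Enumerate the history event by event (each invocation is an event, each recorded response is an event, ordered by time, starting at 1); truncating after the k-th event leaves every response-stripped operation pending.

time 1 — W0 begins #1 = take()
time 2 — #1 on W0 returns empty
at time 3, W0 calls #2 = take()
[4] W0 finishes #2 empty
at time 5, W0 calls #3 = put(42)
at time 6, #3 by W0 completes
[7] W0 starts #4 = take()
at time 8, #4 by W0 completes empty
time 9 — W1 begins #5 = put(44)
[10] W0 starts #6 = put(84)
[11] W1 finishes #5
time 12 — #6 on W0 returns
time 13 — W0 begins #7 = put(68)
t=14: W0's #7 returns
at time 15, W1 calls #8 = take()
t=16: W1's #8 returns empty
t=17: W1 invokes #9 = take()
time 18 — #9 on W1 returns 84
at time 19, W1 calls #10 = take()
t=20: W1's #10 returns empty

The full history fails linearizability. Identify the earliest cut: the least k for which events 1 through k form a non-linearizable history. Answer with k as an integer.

8

events 1..7 are linearizable; a witness order is #1, #2, #3:
1. #1 take() → empty, leaving queue <>
2. #2 take() → empty, leaving queue <>
3. #3 put(42), leaving queue <42>
event 8 — #4's response, time 8 — after it, nothing linearizes
e.g. #1, #2, #3, #4: illegal at step 4, since #4 take() → empty cannot apply there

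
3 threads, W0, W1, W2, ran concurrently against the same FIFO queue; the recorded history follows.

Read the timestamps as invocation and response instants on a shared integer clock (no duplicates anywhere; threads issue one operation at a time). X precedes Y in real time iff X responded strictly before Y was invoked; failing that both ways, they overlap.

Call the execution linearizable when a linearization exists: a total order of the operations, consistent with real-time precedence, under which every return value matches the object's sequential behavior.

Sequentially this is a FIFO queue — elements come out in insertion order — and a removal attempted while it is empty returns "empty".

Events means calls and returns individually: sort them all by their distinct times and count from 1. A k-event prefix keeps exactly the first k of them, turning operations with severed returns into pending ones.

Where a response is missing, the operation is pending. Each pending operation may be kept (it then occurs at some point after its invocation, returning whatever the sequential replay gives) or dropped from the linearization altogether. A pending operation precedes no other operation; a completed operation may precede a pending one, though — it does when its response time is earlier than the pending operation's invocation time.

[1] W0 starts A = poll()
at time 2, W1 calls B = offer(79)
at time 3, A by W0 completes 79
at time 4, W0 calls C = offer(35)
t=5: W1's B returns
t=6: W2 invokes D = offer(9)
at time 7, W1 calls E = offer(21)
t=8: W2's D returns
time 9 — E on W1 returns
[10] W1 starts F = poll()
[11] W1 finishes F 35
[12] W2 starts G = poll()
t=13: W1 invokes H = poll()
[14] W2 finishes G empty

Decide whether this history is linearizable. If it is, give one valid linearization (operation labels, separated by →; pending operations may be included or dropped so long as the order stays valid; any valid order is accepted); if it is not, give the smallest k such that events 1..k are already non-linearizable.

not linearizable — minimal violating prefix: 14 events

events 1..13 are fine; event 14 — the response of G at time 14 — makes the prefix non-linearizable
every one of the 4 real-time-consistent orders over 6 completed FIFO queue ops fails the sequential spec
no escape via the 2 pending operations (C, H): every completion choice fails
one such order, A, B, D, E, F, G (pending dropped), breaks at step 1 where A poll() → 79 is illegal
one such order, A, B, E, D, F, G (pending dropped), breaks at step 1 where A poll() → 79 is illegal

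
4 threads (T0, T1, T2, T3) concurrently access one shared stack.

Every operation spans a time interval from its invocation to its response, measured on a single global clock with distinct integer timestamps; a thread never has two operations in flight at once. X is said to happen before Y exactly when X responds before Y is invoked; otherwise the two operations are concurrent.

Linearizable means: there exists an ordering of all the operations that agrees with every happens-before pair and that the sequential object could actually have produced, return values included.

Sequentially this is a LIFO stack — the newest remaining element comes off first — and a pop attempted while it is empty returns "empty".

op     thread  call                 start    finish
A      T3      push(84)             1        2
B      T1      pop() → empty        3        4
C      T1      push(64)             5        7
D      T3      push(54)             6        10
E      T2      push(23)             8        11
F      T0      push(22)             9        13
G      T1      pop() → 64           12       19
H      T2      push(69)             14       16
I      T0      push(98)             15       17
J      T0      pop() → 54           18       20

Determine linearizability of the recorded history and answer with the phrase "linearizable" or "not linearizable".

not linearizable

through event 3 a valid linearization exists; event 4 (B responding at time 4) ends that
one real-time candidate order over the 2 completed operations — the stack replay rejects it
one such order, A, B, breaks at step 2 where B pop() → empty is illegal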